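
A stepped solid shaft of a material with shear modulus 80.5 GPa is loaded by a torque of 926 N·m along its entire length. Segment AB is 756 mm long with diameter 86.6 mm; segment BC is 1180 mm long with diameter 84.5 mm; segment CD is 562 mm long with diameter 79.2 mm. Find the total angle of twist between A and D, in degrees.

0.342°

J_AB = π(0.0866)⁴/32 = 5.52×10^-6 m⁴; J_BC = π(0.0845)⁴/32 = 5.01×10^-6 m⁴; J_CD = π(0.0792)⁴/32 = 3.86×10^-6 m⁴.
θ = (T/G)·Σ L_i/J_i = (926.0/80.5×10⁹)·(0.756/5.52×10^-6 + 1.18/5.01×10^-6 + 0.562/3.86×10^-6) = 5.960×10^-3 rad.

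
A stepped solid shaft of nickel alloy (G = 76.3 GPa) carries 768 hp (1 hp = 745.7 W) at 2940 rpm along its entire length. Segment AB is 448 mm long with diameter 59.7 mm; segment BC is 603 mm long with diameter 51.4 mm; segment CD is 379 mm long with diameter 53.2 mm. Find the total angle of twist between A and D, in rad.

0.0420 rad

ω = 2π·2940/60 = 307.9 rad/s, so T = P/ω = 768×745.7 / 307.9 = 1860 N·m.
J_AB = π(0.0597)⁴/32 = 1.25×10^-6 m⁴; J_BC = π(0.0514)⁴/32 = 6.85×10^-7 m⁴; J_CD = π(0.0532)⁴/32 = 7.86×10^-7 m⁴.
θ = (T/G)·Σ L_i/J_i = (1860/76.3×10⁹)·(0.448/1.25×10^-6 + 0.603/6.85×10^-7 + 0.379/7.86×10^-7) = 0.04196 rad.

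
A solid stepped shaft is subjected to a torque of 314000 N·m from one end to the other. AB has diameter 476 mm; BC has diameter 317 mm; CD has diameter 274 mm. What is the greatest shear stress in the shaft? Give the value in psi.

Under the same torque, τ_max = 16T/(πd³) is largest where d is smallest — segment CD (d = 274 mm).
τ_max = 16·314000/(π·(0.274)³) = 7.774×10^7 Pa.

11300 psi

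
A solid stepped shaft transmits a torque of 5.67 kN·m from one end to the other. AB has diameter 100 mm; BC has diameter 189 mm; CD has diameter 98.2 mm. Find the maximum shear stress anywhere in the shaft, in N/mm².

Under the same torque, τ_max = 16T/(πd³) is largest where d is smallest — segment CD (d = 98.2 mm).
τ_max = 16·5670/(π·(0.0982)³) = 3.049×10^7 Pa.

30.5 N/mm²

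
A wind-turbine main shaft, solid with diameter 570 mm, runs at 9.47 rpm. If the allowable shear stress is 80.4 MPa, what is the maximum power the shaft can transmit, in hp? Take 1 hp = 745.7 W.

J = πd⁴/32 = π(0.570)⁴/32 = 0.01036 m⁴.
T_max = τ_allow·J/r = 8.04×10^7 × 0.01036 / 0.285 = 2.924e6 N·m.
ω = 2π·9.47/60 = 0.9917 rad/s, so P_max = T_max·ω = 2.899×10^6 W.

3890 hp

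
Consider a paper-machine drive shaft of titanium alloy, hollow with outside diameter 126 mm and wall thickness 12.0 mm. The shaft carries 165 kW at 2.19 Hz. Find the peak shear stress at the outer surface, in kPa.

53500 kPa

ω = 2π·2.19 = 13.76 rad/s, so T = P/ω = 165×10³ / 13.76 = 11990 N·m.
J = π(d_o⁴ − d_i⁴)/32 = π(0.126⁴ − 0.102⁴)/32 = 1.412×10^-5 m⁴.
τ_max = T·r/J = 11990 × 0.0630 / 1.412×10^-5 = 5.351×10^7 Pa.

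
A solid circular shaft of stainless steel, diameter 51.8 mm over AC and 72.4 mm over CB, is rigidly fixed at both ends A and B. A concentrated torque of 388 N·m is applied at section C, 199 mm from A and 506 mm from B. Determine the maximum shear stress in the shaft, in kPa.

5680 kPa

Compatibility: T_A·a/J_AC = T_B·b/J_CB with T_A + T_B = T₀.
J_AC = 7.07×10^-7 m⁴, J_CB = 2.70×10^-6 m⁴, so T_A = T₀·(J_AC/a)/((J_AC/a)+(J_CB/b)) = 155.1 N·m, T_B = 232.9 N·m.
τ in each portion: τ_AC = 5.68×10^6 Pa, τ_CB = 3.12×10^6 Pa; maximum is in AC.
τ_max = T_AC·r/J = 155.1·0.0259/7.07×10^-7 = 5.685×10^6 Pa.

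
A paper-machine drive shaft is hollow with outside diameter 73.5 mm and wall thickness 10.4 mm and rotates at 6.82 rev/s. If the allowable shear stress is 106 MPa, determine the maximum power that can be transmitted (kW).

J = π(d_o⁴ − d_i⁴)/32 = π(0.0735⁴ − 0.0527⁴)/32 = 2.108×10^-6 m⁴.
T_max = τ_allow·J/r = 1.06×10^8 × 2.108×10^-6 / 0.0367 = 6080 N·m.
ω = 2π·6.82 = 42.85 rad/s, so P_max = T_max·ω = 2.605×10^5 W.

261 kW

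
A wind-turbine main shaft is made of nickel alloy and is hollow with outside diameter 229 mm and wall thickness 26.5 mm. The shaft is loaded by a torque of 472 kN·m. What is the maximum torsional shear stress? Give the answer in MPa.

J = π(d_o⁴ − d_i⁴)/32 = π(0.229⁴ − 0.176⁴)/32 = 1.758×10^-4 m⁴.
τ_max = T·r/J = 472000 × 0.115 / 1.758×10^-4 = 3.074×10^8 Pa.

307 MPa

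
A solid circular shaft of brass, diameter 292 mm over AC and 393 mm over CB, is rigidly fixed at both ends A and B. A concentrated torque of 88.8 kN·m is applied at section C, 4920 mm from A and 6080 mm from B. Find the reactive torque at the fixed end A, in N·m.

24300 N·m

Compatibility: T_A·a/J_AC = T_B·b/J_CB with T_A + T_B = T₀.
J_AC = 7.14×10^-4 m⁴, J_CB = 2.34×10^-3 m⁴, so T_A = T₀·(J_AC/a)/((J_AC/a)+(J_CB/b)) = 24290 N·m, T_B = 64510 N·m.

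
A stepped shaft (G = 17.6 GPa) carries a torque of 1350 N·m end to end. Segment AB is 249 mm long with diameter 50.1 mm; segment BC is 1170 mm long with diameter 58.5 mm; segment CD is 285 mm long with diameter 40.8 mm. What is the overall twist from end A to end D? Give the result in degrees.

10.8°

J_AB = π(0.0501)⁴/32 = 6.19×10^-7 m⁴; J_BC = π(0.0585)⁴/32 = 1.15×10^-6 m⁴; J_CD = π(0.0408)⁴/32 = 2.72×10^-7 m⁴.
θ = (T/G)·Σ L_i/J_i = (1350/17.6×10⁹)·(0.249/6.19×10^-7 + 1.17/1.15×10^-6 + 0.285/2.72×10^-7) = 0.1893 rad.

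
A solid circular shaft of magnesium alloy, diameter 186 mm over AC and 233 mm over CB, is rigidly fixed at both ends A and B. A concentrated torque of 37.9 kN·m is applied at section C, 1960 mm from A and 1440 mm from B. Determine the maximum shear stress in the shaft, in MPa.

Compatibility: T_A·a/J_AC = T_B·b/J_CB with T_A + T_B = T₀.
J_AC = 1.18×10^-4 m⁴, J_CB = 2.89×10^-4 m⁴, so T_A = T₀·(J_AC/a)/((J_AC/a)+(J_CB/b)) = 8709 N·m, T_B = 29190 N·m.
τ in each portion: τ_AC = 6.89×10^6 Pa, τ_CB = 1.18×10^7 Pa; maximum is in CB.
τ_max = T_CB·r/J = 29190·0.117/2.89×10^-4 = 1.175×10^7 Pa.

11.8 MPa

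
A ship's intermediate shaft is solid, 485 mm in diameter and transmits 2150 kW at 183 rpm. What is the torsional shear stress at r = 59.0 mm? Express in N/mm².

1.22 N/mm²

ω = 2π·183/60 = 19.16 rad/s, so T = P/ω = 2150×10³ / 19.16 = 112200 N·m.
J = πd⁴/32 = π(0.485)⁴/32 = 5.432×10^-3 m⁴.
Shear stress varies linearly with radius: τ = T·r/J = 112200 × 0.0590 / 5.432×10^-3 = 1.219×10^6 Pa.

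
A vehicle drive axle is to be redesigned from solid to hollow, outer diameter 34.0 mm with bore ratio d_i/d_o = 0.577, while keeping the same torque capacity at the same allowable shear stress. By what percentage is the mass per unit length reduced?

Equal τ_max and T ⇒ the solid shaft needs d_s³ = d_o³(1−k⁴), so d_s = 34.0·(1−0.577⁴)^(1/3) = 32.69 mm.
Area ratio A_h/A_s = d_o²(1−k²)/d_s² = (1−k²)/(1−k⁴)^(2/3) = 0.7214.
Mass saving = 1 − 0.7214 = 27.9 %.

27.9 %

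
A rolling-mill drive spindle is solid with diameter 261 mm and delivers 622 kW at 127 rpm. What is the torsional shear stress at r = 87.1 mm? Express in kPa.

8940 kPa

ω = 2π·127/60 = 13.30 rad/s, so T = P/ω = 622×10³ / 13.30 = 46770 N·m.
J = πd⁴/32 = π(0.261)⁴/32 = 4.556×10^-4 m⁴.
Shear stress varies linearly with radius: τ = T·r/J = 46770 × 0.0871 / 4.556×10^-4 = 8.942×10^6 Pa.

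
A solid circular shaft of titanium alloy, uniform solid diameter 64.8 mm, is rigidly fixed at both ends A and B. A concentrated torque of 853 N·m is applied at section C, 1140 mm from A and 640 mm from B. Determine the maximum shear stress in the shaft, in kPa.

With uniform GJ and both ends fixed, compatibility θ_AC = θ_CB gives T_A·a = T_B·b, together with T_A + T_B = T₀.
T_A = T₀·b/(a+b) = 853.0·640/1780 = 306.7 N·m; T_B = 546.3 N·m.
τ in each portion: τ_AC = 5.74×10^6 Pa, τ_CB = 1.02×10^7 Pa; maximum is in CB.
τ_max = T_CB·r/J = 546.3·0.0324/1.73×10^-6 = 1.023×10^7 Pa.

10200 kPa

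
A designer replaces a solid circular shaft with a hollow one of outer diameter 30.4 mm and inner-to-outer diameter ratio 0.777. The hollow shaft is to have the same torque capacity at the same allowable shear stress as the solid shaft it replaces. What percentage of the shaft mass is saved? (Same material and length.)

Equal τ_max and T ⇒ the solid shaft needs d_s³ = d_o³(1−k⁴), so d_s = 30.4·(1−0.777⁴)^(1/3) = 26.14 mm.
Area ratio A_h/A_s = d_o²(1−k²)/d_s² = (1−k²)/(1−k⁴)^(2/3) = 0.5361.
Mass saving = 1 − 0.5361 = 46.4 %.

46.4 %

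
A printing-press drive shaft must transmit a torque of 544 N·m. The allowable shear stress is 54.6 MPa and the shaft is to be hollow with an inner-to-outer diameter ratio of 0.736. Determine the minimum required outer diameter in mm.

For a hollow shaft with d_i/d_o = 0.736: τ_max = 16T/(π d_o³ (1−k⁴)), so d_o = [16T/(π τ_allow (1−k⁴))]^(1/3) = [16·544.0/(π·5.46×10^7·0.7066)]^(1/3) = 0.04157 m.

41.6 mm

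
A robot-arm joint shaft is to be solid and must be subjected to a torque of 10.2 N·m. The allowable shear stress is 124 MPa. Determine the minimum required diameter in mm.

For a solid shaft τ_max = 16T/(πd³), so d = (16T/(π τ_allow))^(1/3) = (16·10.20/(π·1.24×10^8))^(1/3) = 0.007483 m.

7.48 mm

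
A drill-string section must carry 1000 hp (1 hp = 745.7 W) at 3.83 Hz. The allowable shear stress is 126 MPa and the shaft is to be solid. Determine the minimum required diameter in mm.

ω = 2π·3.83 = 24.06 rad/s, so T = P/ω = 1000×745.7 / 24.06 = 30990 N·m.
For a solid shaft τ_max = 16T/(πd³), so d = (16T/(π τ_allow))^(1/3) = (16·30990/(π·1.26×10^8))^(1/3) = 0.1078 m.

108 mm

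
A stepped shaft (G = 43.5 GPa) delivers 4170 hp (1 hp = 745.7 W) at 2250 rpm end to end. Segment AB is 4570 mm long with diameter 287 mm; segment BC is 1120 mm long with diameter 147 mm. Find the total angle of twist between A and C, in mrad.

ω = 2π·2250/60 = 235.6 rad/s, so T = P/ω = 4170×745.7 / 235.6 = 13200 N·m.
J_AB = π(0.287)⁴/32 = 6.66×10^-4 m⁴; J_BC = π(0.147)⁴/32 = 4.58×10^-5 m⁴.
θ = (T/G)·Σ L_i/J_i = (13200/43.5×10⁹)·(4.57/6.66×10^-4 + 1.12/4.58×10^-5) = 9.494×10^-3 rad.

9.49 mrad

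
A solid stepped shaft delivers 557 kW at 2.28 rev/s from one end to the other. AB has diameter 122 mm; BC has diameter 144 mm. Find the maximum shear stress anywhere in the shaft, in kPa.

109000 kPa

ω = 2π·2.28 = 14.33 rad/s, so T = P/ω = 557×10³ / 14.33 = 38880 N·m.
Under the same torque, τ_max = 16T/(πd³) is largest where d is smallest — segment AB (d = 122 mm).
τ_max = 16·38880/(π·(0.122)³) = 1.091×10^8 Pa.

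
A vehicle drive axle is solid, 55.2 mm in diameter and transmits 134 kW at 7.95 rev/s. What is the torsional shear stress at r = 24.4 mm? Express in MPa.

ω = 2π·7.95 = 49.95 rad/s, so T = P/ω = 134×10³ / 49.95 = 2683 N·m.
J = πd⁴/32 = π(0.0552)⁴/32 = 9.115×10^-7 m⁴.
Shear stress varies linearly with radius: τ = T·r/J = 2683 × 0.0244 / 9.115×10^-7 = 7.181×10^7 Pa.

71.8 MPa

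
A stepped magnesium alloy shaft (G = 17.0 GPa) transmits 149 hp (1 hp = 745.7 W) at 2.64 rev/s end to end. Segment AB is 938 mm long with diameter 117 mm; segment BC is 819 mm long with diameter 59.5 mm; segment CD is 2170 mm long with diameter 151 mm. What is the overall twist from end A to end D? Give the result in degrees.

ω = 2π·2.64 = 16.59 rad/s, so T = P/ω = 149×745.7 / 16.59 = 6698 N·m.
J_AB = π(0.117)⁴/32 = 1.84×10^-5 m⁴; J_BC = π(0.0595)⁴/32 = 1.23×10^-6 m⁴; J_CD = π(0.151)⁴/32 = 5.10×10^-5 m⁴.
θ = (T/G)·Σ L_i/J_i = (6698/17.0×10⁹)·(0.938/1.84×10^-5 + 0.819/1.23×10^-6 + 2.17/5.10×10^-5) = 0.2991 rad.

17.1°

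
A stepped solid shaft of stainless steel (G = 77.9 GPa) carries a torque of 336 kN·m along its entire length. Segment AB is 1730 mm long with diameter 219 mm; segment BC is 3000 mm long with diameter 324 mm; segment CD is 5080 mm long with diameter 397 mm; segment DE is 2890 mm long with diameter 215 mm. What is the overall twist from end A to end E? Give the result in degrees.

J_AB = π(0.219)⁴/32 = 2.26×10^-4 m⁴; J_BC = π(0.324)⁴/32 = 1.08×10^-3 m⁴; J_CD = π(0.397)⁴/32 = 2.44×10^-3 m⁴; J_DE = π(0.215)⁴/32 = 2.10×10^-4 m⁴.
θ = (T/G)·Σ L_i/J_i = (336000/77.9×10⁹)·(1.73/2.26×10^-4 + 3.00/1.08×10^-3 + 5.08/2.44×10^-3 + 2.89/2.10×10^-4) = 0.1134 rad.

6.50°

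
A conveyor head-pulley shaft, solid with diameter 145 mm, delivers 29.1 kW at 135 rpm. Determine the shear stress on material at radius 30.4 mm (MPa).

1.44 MPa

ω = 2π·135/60 = 14.14 rad/s, so T = P/ω = 29.1×10³ / 14.14 = 2058 N·m.
J = πd⁴/32 = π(0.145)⁴/32 = 4.340×10^-5 m⁴.
Shear stress varies linearly with radius: τ = T·r/J = 2058 × 0.0304 / 4.340×10^-5 = 1.442×10^6 Pa.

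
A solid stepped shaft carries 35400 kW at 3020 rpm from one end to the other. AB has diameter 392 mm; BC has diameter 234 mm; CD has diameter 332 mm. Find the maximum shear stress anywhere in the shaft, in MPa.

ω = 2π·3020/60 = 316.3 rad/s, so T = P/ω = 35400×10³ / 316.3 = 111900 N·m.
Under the same torque, τ_max = 16T/(πd³) is largest where d is smallest — segment BC (d = 234 mm).
τ_max = 16·111900/(π·(0.234)³) = 4.449×10^7 Pa.

44.5 MPa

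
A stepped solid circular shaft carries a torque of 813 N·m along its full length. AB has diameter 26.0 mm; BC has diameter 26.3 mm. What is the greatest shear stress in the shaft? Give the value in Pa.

2.36e8 Pa

Under the same torque, τ_max = 16T/(πd³) is largest where d is smallest — segment AB (d = 26.0 mm).
τ_max = 16·813.0/(π·(0.0260)³) = 2.356×10^8 Pa.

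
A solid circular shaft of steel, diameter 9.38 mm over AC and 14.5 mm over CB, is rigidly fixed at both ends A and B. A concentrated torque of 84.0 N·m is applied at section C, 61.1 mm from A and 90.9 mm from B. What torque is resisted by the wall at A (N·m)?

17.4 N·m

Compatibility: T_A·a/J_AC = T_B·b/J_CB with T_A + T_B = T₀.
J_AC = 7.60×10^-10 m⁴, J_CB = 4.34×10^-9 m⁴, so T_A = T₀·(J_AC/a)/((J_AC/a)+(J_CB/b)) = 17.36 N·m, T_B = 66.64 N·m.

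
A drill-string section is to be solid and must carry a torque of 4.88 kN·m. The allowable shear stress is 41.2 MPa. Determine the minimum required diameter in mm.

84.5 mm

For a solid shaft τ_max = 16T/(πd³), so d = (16T/(π τ_allow))^(1/3) = (16·4880/(π·4.12×10^7))^(1/3) = 0.08449 m.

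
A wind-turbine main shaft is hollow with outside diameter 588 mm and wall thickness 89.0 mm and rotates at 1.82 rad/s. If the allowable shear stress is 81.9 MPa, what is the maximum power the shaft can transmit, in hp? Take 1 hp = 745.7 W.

6090 hp

J = π(d_o⁴ − d_i⁴)/32 = π(0.588⁴ − 0.410⁴)/32 = 8.962×10^-3 m⁴.
T_max = τ_allow·J/r = 8.19×10^7 × 8.962×10^-3 / 0.294 = 2.496e6 N·m.
ω = 1.82 rad/s, so P_max = T_max·ω = 4.543×10^6 W.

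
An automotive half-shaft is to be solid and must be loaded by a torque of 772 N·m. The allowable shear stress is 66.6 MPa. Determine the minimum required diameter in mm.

38.9 mm

For a solid shaft τ_max = 16T/(πd³), so d = (16T/(π τ_allow))^(1/3) = (16·772.0/(π·6.66×10^7))^(1/3) = 0.03894 m.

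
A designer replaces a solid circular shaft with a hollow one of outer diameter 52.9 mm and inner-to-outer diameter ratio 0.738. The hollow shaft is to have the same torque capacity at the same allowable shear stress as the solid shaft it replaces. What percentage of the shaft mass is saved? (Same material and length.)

42.4 %

Equal τ_max and T ⇒ the solid shaft needs d_s³ = d_o³(1−k⁴), so d_s = 52.9·(1−0.738⁴)^(1/3) = 47.05 mm.
Area ratio A_h/A_s = d_o²(1−k²)/d_s² = (1−k²)/(1−k⁴)^(2/3) = 0.5757.
Mass saving = 1 − 0.5757 = 42.4 %.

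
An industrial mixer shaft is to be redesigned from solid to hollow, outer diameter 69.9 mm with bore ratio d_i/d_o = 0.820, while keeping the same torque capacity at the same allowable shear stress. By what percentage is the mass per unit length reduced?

51.1 %

Equal τ_max and T ⇒ the solid shaft needs d_s³ = d_o³(1−k⁴), so d_s = 69.9·(1−0.820⁴)^(1/3) = 57.20 mm.
Area ratio A_h/A_s = d_o²(1−k²)/d_s² = (1−k²)/(1−k⁴)^(2/3) = 0.4893.
Mass saving = 1 − 0.4893 = 51.1 %.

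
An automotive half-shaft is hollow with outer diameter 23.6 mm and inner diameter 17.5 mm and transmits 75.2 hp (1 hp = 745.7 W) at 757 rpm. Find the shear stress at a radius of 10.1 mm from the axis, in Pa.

3.36e8 Pa

ω = 2π·757/60 = 79.27 rad/s, so T = P/ω = 75.2×745.7 / 79.27 = 707.4 N·m.
J = π(d_o⁴ − d_i⁴)/32 = π(0.0236⁴ − 0.0175⁴)/32 = 2.125×10^-8 m⁴.
Shear stress varies linearly with radius: τ = T·r/J = 707.4 × 0.0101 / 2.125×10^-8 = 3.363×10^8 Pa.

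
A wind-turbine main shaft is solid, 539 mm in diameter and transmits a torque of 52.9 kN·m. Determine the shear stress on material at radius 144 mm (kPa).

919 kPa

J = πd⁴/32 = π(0.539)⁴/32 = 8.286×10^-3 m⁴.
Shear stress varies linearly with radius: τ = T·r/J = 52900 × 0.144 / 8.286×10^-3 = 9.193×10^5 Pa.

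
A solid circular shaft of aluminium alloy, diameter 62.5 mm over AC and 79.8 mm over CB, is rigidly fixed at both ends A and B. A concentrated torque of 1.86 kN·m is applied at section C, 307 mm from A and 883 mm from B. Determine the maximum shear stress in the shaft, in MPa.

Compatibility: T_A·a/J_AC = T_B·b/J_CB with T_A + T_B = T₀.
J_AC = 1.50×10^-6 m⁴, J_CB = 3.98×10^-6 m⁴, so T_A = T₀·(J_AC/a)/((J_AC/a)+(J_CB/b)) = 966.7 N·m, T_B = 893.3 N·m.
τ in each portion: τ_AC = 2.02×10^7 Pa, τ_CB = 8.95×10^6 Pa; maximum is in AC.
τ_max = T_AC·r/J = 966.7·0.0312/1.50×10^-6 = 2.017×10^7 Pa.

20.2 MPa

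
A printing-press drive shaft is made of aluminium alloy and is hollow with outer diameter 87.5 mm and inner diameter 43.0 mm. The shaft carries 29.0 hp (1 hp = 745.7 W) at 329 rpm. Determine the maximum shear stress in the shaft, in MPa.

5.07 MPa

ω = 2π·329/60 = 34.45 rad/s, so T = P/ω = 29.0×745.7 / 34.45 = 627.7 N·m.
J = π(d_o⁴ − d_i⁴)/32 = π(0.0875⁴ − 0.0430⁴)/32 = 5.419×10^-6 m⁴.
τ_max = T·r/J = 627.7 × 0.0437 / 5.419×10^-6 = 5.067×10^6 Pa.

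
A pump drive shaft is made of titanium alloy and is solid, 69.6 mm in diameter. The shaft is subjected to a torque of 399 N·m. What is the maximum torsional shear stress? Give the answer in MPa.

J = πd⁴/32 = π(0.0696)⁴/32 = 2.304×10^-6 m⁴.
τ_max = T·r/J = 399.0 × 0.0348 / 2.304×10^-6 = 6.027×10^6 Pa.

6.03 MPa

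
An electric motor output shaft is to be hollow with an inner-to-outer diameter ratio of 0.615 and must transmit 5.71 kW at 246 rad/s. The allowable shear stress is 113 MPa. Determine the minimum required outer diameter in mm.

ω = 246 rad/s, so T = P/ω = 5.71×10³ / 246.0 = 23.21 N·m.
For a hollow shaft with d_i/d_o = 0.615: τ_max = 16T/(π d_o³ (1−k⁴)), so d_o = [16T/(π τ_allow (1−k⁴))]^(1/3) = [16·23.21/(π·1.13×10^8·0.8569)]^(1/3) = 0.01069 m.

10.7 mm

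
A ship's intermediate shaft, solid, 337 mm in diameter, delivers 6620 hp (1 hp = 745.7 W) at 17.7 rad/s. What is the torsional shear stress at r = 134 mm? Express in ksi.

ω = 17.7 rad/s, so T = P/ω = 6620×745.7 / 17.70 = 278900 N·m.
J = πd⁴/32 = π(0.337)⁴/32 = 1.266×10^-3 m⁴.
Shear stress varies linearly with radius: τ = T·r/J = 278900 × 0.134 / 1.266×10^-3 = 2.951×10^7 Pa.

4.28 ksi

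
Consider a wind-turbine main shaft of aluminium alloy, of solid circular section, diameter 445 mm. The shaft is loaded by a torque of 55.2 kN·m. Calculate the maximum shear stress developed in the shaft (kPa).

J = πd⁴/32 = π(0.445)⁴/32 = 3.850×10^-3 m⁴.
τ_max = T·r/J = 55200 × 0.223 / 3.850×10^-3 = 3.190×10^6 Pa.

3190 kPa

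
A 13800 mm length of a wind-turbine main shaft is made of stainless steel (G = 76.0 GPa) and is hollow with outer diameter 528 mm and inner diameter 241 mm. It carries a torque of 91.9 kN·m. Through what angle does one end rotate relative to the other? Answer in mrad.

2.29 mrad

J = π(d_o⁴ − d_i⁴)/32 = π(0.528⁴ − 0.241⁴)/32 = 7.299×10^-3 m⁴.
θ = T·L/(G·J) = 91900 × 13.8 / (76.0×10⁹ × 7.299×10^-3) = 2.286×10^-3 rad.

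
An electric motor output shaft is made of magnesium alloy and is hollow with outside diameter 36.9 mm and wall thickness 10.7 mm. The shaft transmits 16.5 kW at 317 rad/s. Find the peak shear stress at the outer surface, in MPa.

5.45 MPa

ω = 317 rad/s, so T = P/ω = 16.5×10³ / 317.0 = 52.05 N·m.
J = π(d_o⁴ − d_i⁴)/32 = π(0.0369⁴ − 0.0155⁴)/32 = 1.763×10^-7 m⁴.
τ_max = T·r/J = 52.05 × 0.0184 / 1.763×10^-7 = 5.446×10^6 Pa.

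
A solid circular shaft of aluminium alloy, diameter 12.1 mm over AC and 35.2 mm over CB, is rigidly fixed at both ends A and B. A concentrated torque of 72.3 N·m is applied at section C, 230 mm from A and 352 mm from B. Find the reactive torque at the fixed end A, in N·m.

Compatibility: T_A·a/J_AC = T_B·b/J_CB with T_A + T_B = T₀.
J_AC = 2.10×10^-9 m⁴, J_CB = 1.51×10^-7 m⁴, so T_A = T₀·(J_AC/a)/((J_AC/a)+(J_CB/b)) = 1.513 N·m, T_B = 70.79 N·m.

1.51 N·m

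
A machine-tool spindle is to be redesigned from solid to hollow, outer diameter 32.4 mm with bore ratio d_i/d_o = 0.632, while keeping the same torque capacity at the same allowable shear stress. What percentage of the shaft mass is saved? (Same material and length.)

Equal τ_max and T ⇒ the solid shaft needs d_s³ = d_o³(1−k⁴), so d_s = 32.4·(1−0.632⁴)^(1/3) = 30.58 mm.
Area ratio A_h/A_s = d_o²(1−k²)/d_s² = (1−k²)/(1−k⁴)^(2/3) = 0.6744.
Mass saving = 1 − 0.6744 = 32.6 %.

32.6 %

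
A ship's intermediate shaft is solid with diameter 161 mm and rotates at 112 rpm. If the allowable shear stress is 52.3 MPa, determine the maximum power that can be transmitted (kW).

503 kW

J = πd⁴/32 = π(0.161)⁴/32 = 6.596×10^-5 m⁴.
T_max = τ_allow·J/r = 5.23×10^7 × 6.596×10^-5 / 0.0805 = 42860 N·m.
ω = 2π·112/60 = 11.73 rad/s, so P_max = T_max·ω = 5.026×10^5 W.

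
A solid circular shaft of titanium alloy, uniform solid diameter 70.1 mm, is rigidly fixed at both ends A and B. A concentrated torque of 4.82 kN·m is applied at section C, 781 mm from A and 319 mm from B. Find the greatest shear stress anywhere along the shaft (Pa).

5.06e7 Pa

With uniform GJ and both ends fixed, compatibility θ_AC = θ_CB gives T_A·a = T_B·b, together with T_A + T_B = T₀.
T_A = T₀·b/(a+b) = 4820·319/1100 = 1398 N·m; T_B = 3422 N·m.
τ in each portion: τ_AC = 2.07×10^7 Pa, τ_CB = 5.06×10^7 Pa; maximum is in CB.
τ_max = T_CB·r/J = 3422·0.0350/2.37×10^-6 = 5.060×10^7 Pa.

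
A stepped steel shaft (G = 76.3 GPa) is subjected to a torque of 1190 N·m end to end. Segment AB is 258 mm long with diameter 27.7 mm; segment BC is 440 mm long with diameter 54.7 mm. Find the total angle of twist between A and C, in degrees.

4.44°

J_AB = π(0.0277)⁴/32 = 5.78×10^-8 m⁴; J_BC = π(0.0547)⁴/32 = 8.79×10^-7 m⁴.
θ = (T/G)·Σ L_i/J_i = (1190/76.3×10⁹)·(0.258/5.78×10^-8 + 0.440/8.79×10^-7) = 0.07743 rad.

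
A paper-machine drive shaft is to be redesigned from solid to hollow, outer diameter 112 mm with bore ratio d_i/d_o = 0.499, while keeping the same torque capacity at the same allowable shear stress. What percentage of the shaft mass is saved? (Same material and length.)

Equal τ_max and T ⇒ the solid shaft needs d_s³ = d_o³(1−k⁴), so d_s = 112·(1−0.499⁴)^(1/3) = 109.6 mm.
Area ratio A_h/A_s = d_o²(1−k²)/d_s² = (1−k²)/(1−k⁴)^(2/3) = 0.7837.
Mass saving = 1 − 0.7837 = 21.6 %.

21.6 %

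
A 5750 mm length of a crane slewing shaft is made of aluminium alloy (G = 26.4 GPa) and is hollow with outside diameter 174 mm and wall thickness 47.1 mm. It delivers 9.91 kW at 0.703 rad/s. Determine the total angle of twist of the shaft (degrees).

ω = 0.703 rad/s, so T = P/ω = 9.91×10³ / 0.7030 = 14100 N·m.
J = π(d_o⁴ − d_i⁴)/32 = π(0.174⁴ − 0.0798⁴)/32 = 8.601×10^-5 m⁴.
θ = T·L/(G·J) = 14100 × 5.75 / (26.4×10⁹ × 8.601×10^-5) = 0.03570 rad.

2.05°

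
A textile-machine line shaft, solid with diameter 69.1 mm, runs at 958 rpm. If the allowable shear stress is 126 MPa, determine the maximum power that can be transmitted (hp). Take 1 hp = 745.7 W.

1100 hp

J = πd⁴/32 = π(0.0691)⁴/32 = 2.238×10^-6 m⁴.
T_max = τ_allow·J/r = 1.26×10^8 × 2.238×10^-6 / 0.0345 = 8163 N·m.
ω = 2π·958/60 = 100.3 rad/s, so P_max = T_max·ω = 8.189×10^5 W.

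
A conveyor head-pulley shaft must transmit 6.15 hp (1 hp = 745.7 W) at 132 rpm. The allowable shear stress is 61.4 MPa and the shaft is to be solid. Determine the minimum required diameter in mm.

ω = 2π·132/60 = 13.82 rad/s, so T = P/ω = 6.15×745.7 / 13.82 = 331.8 N·m.
For a solid shaft τ_max = 16T/(πd³), so d = (16T/(π τ_allow))^(1/3) = (16·331.8/(π·6.14×10^7))^(1/3) = 0.03019 m.

30.2 mm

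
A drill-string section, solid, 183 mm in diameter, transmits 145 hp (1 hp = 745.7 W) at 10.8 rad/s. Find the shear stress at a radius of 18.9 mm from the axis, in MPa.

ω = 10.8 rad/s, so T = P/ω = 145×745.7 / 10.80 = 10010 N·m.
J = πd⁴/32 = π(0.183)⁴/32 = 1.101×10^-4 m⁴.
Shear stress varies linearly with radius: τ = T·r/J = 10010 × 0.0189 / 1.101×10^-4 = 1.719×10^6 Pa.

1.72 MPa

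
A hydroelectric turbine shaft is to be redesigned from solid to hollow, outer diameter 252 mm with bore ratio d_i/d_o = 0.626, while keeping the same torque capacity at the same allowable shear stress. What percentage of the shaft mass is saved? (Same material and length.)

32.0 %

Equal τ_max and T ⇒ the solid shaft needs d_s³ = d_o³(1−k⁴), so d_s = 252·(1−0.626⁴)^(1/3) = 238.4 mm.
Area ratio A_h/A_s = d_o²(1−k²)/d_s² = (1−k²)/(1−k⁴)^(2/3) = 0.6796.
Mass saving = 1 − 0.6796 = 32.0 %.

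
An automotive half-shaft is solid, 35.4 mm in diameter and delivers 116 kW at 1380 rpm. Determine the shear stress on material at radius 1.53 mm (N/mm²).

7.97 N/mm²

ω = 2π·1380/60 = 144.5 rad/s, so T = P/ω = 116×10³ / 144.5 = 802.7 N·m.
J = πd⁴/32 = π(0.0354)⁴/32 = 1.542×10^-7 m⁴.
Shear stress varies linearly with radius: τ = T·r/J = 802.7 × 0.00153 / 1.542×10^-7 = 7.966×10^6 Pa.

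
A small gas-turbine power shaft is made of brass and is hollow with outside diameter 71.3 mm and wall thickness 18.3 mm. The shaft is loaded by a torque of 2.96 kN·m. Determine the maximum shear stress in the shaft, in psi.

J = π(d_o⁴ − d_i⁴)/32 = π(0.0713⁴ − 0.0347⁴)/32 = 2.395×10^-6 m⁴.
τ_max = T·r/J = 2960 × 0.0357 / 2.395×10^-6 = 4.406×10^7 Pa.

6390 psi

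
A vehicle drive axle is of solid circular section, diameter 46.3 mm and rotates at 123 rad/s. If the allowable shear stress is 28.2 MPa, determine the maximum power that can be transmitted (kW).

J = πd⁴/32 = π(0.0463)⁴/32 = 4.512×10^-7 m⁴.
T_max = τ_allow·J/r = 2.82×10^7 × 4.512×10^-7 / 0.0231 = 549.6 N·m.
ω = 123 rad/s, so P_max = T_max·ω = 6.760×10^4 W.

67.6 kW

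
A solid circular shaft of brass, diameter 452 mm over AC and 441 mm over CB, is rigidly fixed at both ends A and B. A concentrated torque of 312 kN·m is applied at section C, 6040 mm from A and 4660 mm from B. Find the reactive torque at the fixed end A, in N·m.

143000 N·m

Compatibility: T_A·a/J_AC = T_B·b/J_CB with T_A + T_B = T₀.
J_AC = 4.10×10^-3 m⁴, J_CB = 3.71×10^-3 m⁴, so T_A = T₀·(J_AC/a)/((J_AC/a)+(J_CB/b)) = 143500 N·m, T_B = 168500 N·m.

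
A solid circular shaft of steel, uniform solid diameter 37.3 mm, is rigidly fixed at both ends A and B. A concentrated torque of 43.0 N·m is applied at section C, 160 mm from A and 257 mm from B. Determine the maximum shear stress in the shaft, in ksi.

With uniform GJ and both ends fixed, compatibility θ_AC = θ_CB gives T_A·a = T_B·b, together with T_A + T_B = T₀.
T_A = T₀·b/(a+b) = 43.00·257/417.0 = 26.50 N·m; T_B = 16.50 N·m.
τ in each portion: τ_AC = 2.60×10^6 Pa, τ_CB = 1.62×10^6 Pa; maximum is in AC.
τ_max = T_AC·r/J = 26.50·0.0186/1.90×10^-7 = 2.601×10^6 Pa.

0.377 ksi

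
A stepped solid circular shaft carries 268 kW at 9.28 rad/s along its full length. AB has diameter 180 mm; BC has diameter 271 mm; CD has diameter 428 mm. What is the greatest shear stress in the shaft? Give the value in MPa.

ω = 9.28 rad/s, so T = P/ω = 268×10³ / 9.280 = 28880 N·m.
Under the same torque, τ_max = 16T/(πd³) is largest where d is smallest — segment AB (d = 180 mm).
τ_max = 16·28880/(π·(0.180)³) = 2.522×10^7 Pa.

25.2 MPa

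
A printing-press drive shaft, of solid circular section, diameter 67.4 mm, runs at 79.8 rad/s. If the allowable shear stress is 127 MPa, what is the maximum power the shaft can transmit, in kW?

J = πd⁴/32 = π(0.0674)⁴/32 = 2.026×10^-6 m⁴.
T_max = τ_allow·J/r = 1.27×10^8 × 2.026×10^-6 / 0.0337 = 7635 N·m.
ω = 79.8 rad/s, so P_max = T_max·ω = 6.093×10^5 W.

609 kW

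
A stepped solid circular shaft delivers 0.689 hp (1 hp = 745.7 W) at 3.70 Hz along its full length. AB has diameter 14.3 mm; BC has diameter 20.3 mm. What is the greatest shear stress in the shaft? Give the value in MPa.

38.5 MPa

ω = 2π·3.70 = 23.25 rad/s, so T = P/ω = 0.689×745.7 / 23.25 = 22.10 N·m.
Under the same torque, τ_max = 16T/(πd³) is largest where d is smallest — segment AB (d = 14.3 mm).
τ_max = 16·22.10/(π·(0.0143)³) = 3.849×10^7 Pa.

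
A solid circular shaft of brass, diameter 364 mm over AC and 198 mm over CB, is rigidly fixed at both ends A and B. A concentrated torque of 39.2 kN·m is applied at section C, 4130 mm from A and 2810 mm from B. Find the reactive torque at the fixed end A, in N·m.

34700 N·m

Compatibility: T_A·a/J_AC = T_B·b/J_CB with T_A + T_B = T₀.
J_AC = 1.72×10^-3 m⁴, J_CB = 1.51×10^-4 m⁴, so T_A = T₀·(J_AC/a)/((J_AC/a)+(J_CB/b)) = 34730 N·m, T_B = 4469 N·m.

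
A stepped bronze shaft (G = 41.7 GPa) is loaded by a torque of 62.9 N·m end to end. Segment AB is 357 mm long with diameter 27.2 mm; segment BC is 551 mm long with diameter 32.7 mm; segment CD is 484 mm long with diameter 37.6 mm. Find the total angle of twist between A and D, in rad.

J_AB = π(0.0272)⁴/32 = 5.37×10^-8 m⁴; J_BC = π(0.0327)⁴/32 = 1.12×10^-7 m⁴; J_CD = π(0.0376)⁴/32 = 1.96×10^-7 m⁴.
θ = (T/G)·Σ L_i/J_i = (62.90/41.7×10⁹)·(0.357/5.37×10^-8 + 0.551/1.12×10^-7 + 0.484/1.96×10^-7) = 0.02115 rad.

0.0211 rad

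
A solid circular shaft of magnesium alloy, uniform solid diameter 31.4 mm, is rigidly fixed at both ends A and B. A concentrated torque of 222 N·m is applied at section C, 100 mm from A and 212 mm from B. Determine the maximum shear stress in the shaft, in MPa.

With uniform GJ and both ends fixed, compatibility θ_AC = θ_CB gives T_A·a = T_B·b, together with T_A + T_B = T₀.
T_A = T₀·b/(a+b) = 222.0·212/312.0 = 150.8 N·m; T_B = 71.15 N·m.
τ in each portion: τ_AC = 2.48×10^7 Pa, τ_CB = 1.17×10^7 Pa; maximum is in AC.
τ_max = T_AC·r/J = 150.8·0.0157/9.54×10^-8 = 2.482×10^7 Pa.

24.8 MPa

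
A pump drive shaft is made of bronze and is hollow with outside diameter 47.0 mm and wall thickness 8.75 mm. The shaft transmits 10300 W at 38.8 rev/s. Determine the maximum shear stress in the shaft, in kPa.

ω = 2π·38.8 = 243.8 rad/s, so T = P/ω = 10300 / 243.8 = 42.25 N·m.
J = π(d_o⁴ − d_i⁴)/32 = π(0.0470⁴ − 0.0295⁴)/32 = 4.047×10^-7 m⁴.
τ_max = T·r/J = 42.25 × 0.0235 / 4.047×10^-7 = 2.453×10^6 Pa.

2450 kPa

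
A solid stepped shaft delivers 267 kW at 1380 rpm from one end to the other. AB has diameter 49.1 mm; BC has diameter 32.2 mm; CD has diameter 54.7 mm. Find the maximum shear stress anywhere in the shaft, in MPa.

282 MPa

ω = 2π·1380/60 = 144.5 rad/s, so T = P/ω = 267×10³ / 144.5 = 1848 N·m.
Under the same torque, τ_max = 16T/(πd³) is largest where d is smallest — segment BC (d = 32.2 mm).
τ_max = 16·1848/(π·(0.0322)³) = 2.818×10^8 Pa.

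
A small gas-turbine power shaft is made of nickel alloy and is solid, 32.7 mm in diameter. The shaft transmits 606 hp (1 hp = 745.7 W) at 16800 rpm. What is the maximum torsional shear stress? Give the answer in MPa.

37.4 MPa

ω = 2π·16800/60 = 1759 rad/s, so T = P/ω = 606×745.7 / 1759 = 256.9 N·m.
J = πd⁴/32 = π(0.0327)⁴/32 = 1.123×10^-7 m⁴.
τ_max = T·r/J = 256.9 × 0.0163 / 1.123×10^-7 = 3.741×10^7 Pa.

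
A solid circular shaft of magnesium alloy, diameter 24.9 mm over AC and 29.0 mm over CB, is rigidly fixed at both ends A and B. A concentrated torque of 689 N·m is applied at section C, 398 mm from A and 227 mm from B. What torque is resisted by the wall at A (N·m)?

163 N·m

Compatibility: T_A·a/J_AC = T_B·b/J_CB with T_A + T_B = T₀.
J_AC = 3.77×10^-8 m⁴, J_CB = 6.94×10^-8 m⁴, so T_A = T₀·(J_AC/a)/((J_AC/a)+(J_CB/b)) = 163.0 N·m, T_B = 526.0 N·m.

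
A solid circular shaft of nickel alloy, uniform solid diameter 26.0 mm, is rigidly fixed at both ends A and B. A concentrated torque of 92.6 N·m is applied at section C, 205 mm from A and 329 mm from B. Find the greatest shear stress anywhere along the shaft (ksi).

2.40 ksi

With uniform GJ and both ends fixed, compatibility θ_AC = θ_CB gives T_A·a = T_B·b, together with T_A + T_B = T₀.
T_A = T₀·b/(a+b) = 92.60·329/534.0 = 57.05 N·m; T_B = 35.55 N·m.
τ in each portion: τ_AC = 1.65×10^7 Pa, τ_CB = 1.03×10^7 Pa; maximum is in AC.
τ_max = T_AC·r/J = 57.05·0.0130/4.49×10^-8 = 1.653×10^7 Pa.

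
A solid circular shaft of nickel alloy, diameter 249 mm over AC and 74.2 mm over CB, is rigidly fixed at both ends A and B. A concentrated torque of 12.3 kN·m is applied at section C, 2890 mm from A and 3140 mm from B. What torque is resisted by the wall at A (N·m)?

12200 N·m

Compatibility: T_A·a/J_AC = T_B·b/J_CB with T_A + T_B = T₀.
J_AC = 3.77×10^-4 m⁴, J_CB = 2.98×10^-6 m⁴, so T_A = T₀·(J_AC/a)/((J_AC/a)+(J_CB/b)) = 12210 N·m, T_B = 88.62 N·m.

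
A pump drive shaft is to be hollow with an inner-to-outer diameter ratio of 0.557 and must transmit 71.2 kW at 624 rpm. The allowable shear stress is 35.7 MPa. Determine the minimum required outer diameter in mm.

ω = 2π·624/60 = 65.35 rad/s, so T = P/ω = 71.2×10³ / 65.35 = 1090 N·m.
For a hollow shaft with d_i/d_o = 0.557: τ_max = 16T/(π d_o³ (1−k⁴)), so d_o = [16T/(π τ_allow (1−k⁴))]^(1/3) = [16·1090/(π·3.57×10^7·0.9037)]^(1/3) = 0.05561 m.

55.6 mm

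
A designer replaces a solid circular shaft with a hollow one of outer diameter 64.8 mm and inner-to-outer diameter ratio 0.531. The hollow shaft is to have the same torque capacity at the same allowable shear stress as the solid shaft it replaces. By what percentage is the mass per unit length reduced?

Equal τ_max and T ⇒ the solid shaft needs d_s³ = d_o³(1−k⁴), so d_s = 64.8·(1−0.531⁴)^(1/3) = 63.04 mm.
Area ratio A_h/A_s = d_o²(1−k²)/d_s² = (1−k²)/(1−k⁴)^(2/3) = 0.7588.
Mass saving = 1 − 0.7588 = 24.1 %.

24.1 %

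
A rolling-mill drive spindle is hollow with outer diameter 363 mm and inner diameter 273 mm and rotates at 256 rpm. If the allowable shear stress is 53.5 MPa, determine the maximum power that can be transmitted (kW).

9160 kW

J = π(d_o⁴ − d_i⁴)/32 = π(0.363⁴ − 0.273⁴)/32 = 1.159×10^-3 m⁴.
T_max = τ_allow·J/r = 5.35×10^7 × 1.159×10^-3 / 0.181 = 341700 N·m.
ω = 2π·256/60 = 26.81 rad/s, so P_max = T_max·ω = 9.161×10^6 W.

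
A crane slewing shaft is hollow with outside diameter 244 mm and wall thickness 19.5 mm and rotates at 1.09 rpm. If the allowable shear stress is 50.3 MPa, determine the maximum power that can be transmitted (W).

8220 W

J = π(d_o⁴ − d_i⁴)/32 = π(0.244⁴ − 0.205⁴)/32 = 1.746×10^-4 m⁴.
T_max = τ_allow·J/r = 5.03×10^7 × 1.746×10^-4 / 0.122 = 71990 N·m.
ω = 2π·1.09/60 = 0.1141 rad/s, so P_max = T_max·ω = 8217 W.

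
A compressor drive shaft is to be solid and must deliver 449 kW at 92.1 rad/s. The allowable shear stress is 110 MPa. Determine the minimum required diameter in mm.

ω = 92.1 rad/s, so T = P/ω = 449×10³ / 92.10 = 4875 N·m.
For a solid shaft τ_max = 16T/(πd³), so d = (16T/(π τ_allow))^(1/3) = (16·4875/(π·1.10×10^8))^(1/3) = 0.06089 m.

60.9 mm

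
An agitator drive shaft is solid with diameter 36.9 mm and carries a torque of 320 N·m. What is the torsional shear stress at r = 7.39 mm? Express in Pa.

1.30e7 Pa

J = πd⁴/32 = π(0.0369)⁴/32 = 1.820×10^-7 m⁴.
Shear stress varies linearly with radius: τ = T·r/J = 320.0 × 0.00739 / 1.820×10^-7 = 1.299×10^7 Pa.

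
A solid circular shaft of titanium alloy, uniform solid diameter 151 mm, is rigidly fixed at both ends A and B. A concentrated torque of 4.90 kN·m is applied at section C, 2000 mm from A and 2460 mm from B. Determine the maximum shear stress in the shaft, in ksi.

0.580 ksi

With uniform GJ and both ends fixed, compatibility θ_AC = θ_CB gives T_A·a = T_B·b, together with T_A + T_B = T₀.
T_A = T₀·b/(a+b) = 4900·2460/4460 = 2703 N·m; T_B = 2197 N·m.
τ in each portion: τ_AC = 4.00×10^6 Pa, τ_CB = 3.25×10^6 Pa; maximum is in AC.
τ_max = T_AC·r/J = 2703·0.0755/5.10×10^-5 = 3.998×10^6 Pa.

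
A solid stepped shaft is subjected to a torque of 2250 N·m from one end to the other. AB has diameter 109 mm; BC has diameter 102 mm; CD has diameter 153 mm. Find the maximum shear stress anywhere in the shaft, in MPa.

10.8 MPa

Under the same torque, τ_max = 16T/(πd³) is largest where d is smallest — segment BC (d = 102 mm).
τ_max = 16·2250/(π·(0.102)³) = 1.080×10^7 Pa.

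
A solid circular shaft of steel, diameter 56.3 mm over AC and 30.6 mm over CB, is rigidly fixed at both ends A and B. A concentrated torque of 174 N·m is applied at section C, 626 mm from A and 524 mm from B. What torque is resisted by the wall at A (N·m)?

Compatibility: T_A·a/J_AC = T_B·b/J_CB with T_A + T_B = T₀.
J_AC = 9.86×10^-7 m⁴, J_CB = 8.61×10^-8 m⁴, so T_A = T₀·(J_AC/a)/((J_AC/a)+(J_CB/b)) = 157.6 N·m, T_B = 16.43 N·m.

158 N·m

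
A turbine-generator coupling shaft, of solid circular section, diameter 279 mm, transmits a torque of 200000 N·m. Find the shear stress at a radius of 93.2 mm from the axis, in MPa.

J = πd⁴/32 = π(0.279)⁴/32 = 5.949×10^-4 m⁴.
Shear stress varies linearly with radius: τ = T·r/J = 200000 × 0.0932 / 5.949×10^-4 = 3.133×10^7 Pa.

31.3 MPa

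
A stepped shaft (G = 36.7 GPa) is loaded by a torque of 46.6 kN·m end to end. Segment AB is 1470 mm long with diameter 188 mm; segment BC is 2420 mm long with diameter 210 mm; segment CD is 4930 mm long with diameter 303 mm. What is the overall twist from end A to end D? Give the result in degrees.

J_AB = π(0.188)⁴/32 = 1.23×10^-4 m⁴; J_BC = π(0.210)⁴/32 = 1.91×10^-4 m⁴; J_CD = π(0.303)⁴/32 = 8.28×10^-4 m⁴.
θ = (T/G)·Σ L_i/J_i = (46600/36.7×10⁹)·(1.47/1.23×10^-4 + 2.42/1.91×10^-4 + 4.93/8.28×10^-4) = 0.03888 rad.

2.23°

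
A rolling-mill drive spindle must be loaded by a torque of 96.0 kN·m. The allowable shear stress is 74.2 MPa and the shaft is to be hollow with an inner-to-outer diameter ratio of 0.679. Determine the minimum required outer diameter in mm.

203 mm

For a hollow shaft with d_i/d_o = 0.679: τ_max = 16T/(π d_o³ (1−k⁴)), so d_o = [16T/(π τ_allow (1−k⁴))]^(1/3) = [16·96000/(π·7.42×10^7·0.7874)]^(1/3) = 0.2030 m.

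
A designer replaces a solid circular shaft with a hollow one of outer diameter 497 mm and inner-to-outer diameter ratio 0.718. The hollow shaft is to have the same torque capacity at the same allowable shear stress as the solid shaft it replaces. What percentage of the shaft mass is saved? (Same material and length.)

40.5 %

Equal τ_max and T ⇒ the solid shaft needs d_s³ = d_o³(1−k⁴), so d_s = 497·(1−0.718⁴)^(1/3) = 448.4 mm.
Area ratio A_h/A_s = d_o²(1−k²)/d_s² = (1−k²)/(1−k⁴)^(2/3) = 0.5953.
Mass saving = 1 − 0.5953 = 40.5 %.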